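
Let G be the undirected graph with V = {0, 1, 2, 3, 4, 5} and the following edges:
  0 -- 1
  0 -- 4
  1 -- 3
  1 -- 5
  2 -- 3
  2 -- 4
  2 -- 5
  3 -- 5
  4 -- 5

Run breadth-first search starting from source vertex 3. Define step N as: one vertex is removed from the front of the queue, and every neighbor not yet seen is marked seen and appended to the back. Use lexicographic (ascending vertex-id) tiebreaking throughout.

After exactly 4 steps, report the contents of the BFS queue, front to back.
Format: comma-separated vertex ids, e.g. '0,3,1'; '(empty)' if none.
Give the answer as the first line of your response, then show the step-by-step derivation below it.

0,4

step 1: dequeue 3; queue=[1,2,5]; order=3
step 2: dequeue 1; queue=[2,5,0]; order=3,1
step 3: dequeue 2; queue=[5,0,4]; order=3,1,2
step 4: dequeue 5; queue=[0,4]; order=3,1,2,5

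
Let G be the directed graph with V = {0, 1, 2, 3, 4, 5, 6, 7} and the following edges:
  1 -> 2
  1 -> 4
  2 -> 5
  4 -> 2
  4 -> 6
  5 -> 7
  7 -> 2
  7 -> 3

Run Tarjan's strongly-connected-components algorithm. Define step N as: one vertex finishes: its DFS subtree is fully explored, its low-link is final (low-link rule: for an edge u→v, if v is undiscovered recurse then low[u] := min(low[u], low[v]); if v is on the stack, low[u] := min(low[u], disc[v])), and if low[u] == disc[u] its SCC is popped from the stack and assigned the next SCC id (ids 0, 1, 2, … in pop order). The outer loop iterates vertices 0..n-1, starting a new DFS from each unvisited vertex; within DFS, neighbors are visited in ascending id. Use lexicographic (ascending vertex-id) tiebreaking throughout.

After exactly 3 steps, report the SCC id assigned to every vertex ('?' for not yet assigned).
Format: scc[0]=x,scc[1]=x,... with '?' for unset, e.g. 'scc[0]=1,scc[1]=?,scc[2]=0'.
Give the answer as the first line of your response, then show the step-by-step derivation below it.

scc[0]=0,scc[1]=?,scc[2]=?,scc[3]=1,scc[4]=?,scc[5]=?,scc[6]=?,scc[7]=?

step 1: low=(low[0]=0,low[1]=?,low[2]=?,low[3]=?,low[4]=?,low[5]=?,low[6]=?,low[7]=?); scc=(scc[0]=0,scc[1]=?,scc[2]=?,scc[3]=?,scc[4]=?,scc[5]=?,scc[6]=?,scc[7]=?)
step 2: low=(low[0]=0,low[1]=1,low[2]=2,low[3]=5,low[4]=?,low[5]=3,low[6]=?,low[7]=2); scc=(scc[0]=0,scc[1]=?,scc[2]=?,scc[3]=1,scc[4]=?,scc[5]=?,scc[6]=?,scc[7]=?)
step 3: low=(low[0]=0,low[1]=1,low[2]=2,low[3]=5,low[4]=?,low[5]=3,low[6]=?,low[7]=2); scc=(scc[0]=0,scc[1]=?,scc[2]=?,scc[3]=1,scc[4]=?,scc[5]=?,scc[6]=?,scc[7]=?)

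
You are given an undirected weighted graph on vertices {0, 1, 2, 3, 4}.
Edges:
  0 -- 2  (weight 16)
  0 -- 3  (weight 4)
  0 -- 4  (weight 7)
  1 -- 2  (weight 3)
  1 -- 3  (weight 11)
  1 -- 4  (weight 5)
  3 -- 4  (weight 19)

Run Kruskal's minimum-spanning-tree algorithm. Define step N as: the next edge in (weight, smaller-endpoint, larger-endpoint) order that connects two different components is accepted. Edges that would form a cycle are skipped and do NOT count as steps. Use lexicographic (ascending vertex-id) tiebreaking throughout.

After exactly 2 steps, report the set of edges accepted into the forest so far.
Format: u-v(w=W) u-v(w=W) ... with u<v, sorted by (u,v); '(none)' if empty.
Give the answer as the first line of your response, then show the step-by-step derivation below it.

0-3(w=4) 1-2(w=3)

step 1: add edge 1-2 (w=3); MST = {1-2(w=3)}
step 2: add edge 0-3 (w=4); MST = {0-3(w=4) 1-2(w=3)}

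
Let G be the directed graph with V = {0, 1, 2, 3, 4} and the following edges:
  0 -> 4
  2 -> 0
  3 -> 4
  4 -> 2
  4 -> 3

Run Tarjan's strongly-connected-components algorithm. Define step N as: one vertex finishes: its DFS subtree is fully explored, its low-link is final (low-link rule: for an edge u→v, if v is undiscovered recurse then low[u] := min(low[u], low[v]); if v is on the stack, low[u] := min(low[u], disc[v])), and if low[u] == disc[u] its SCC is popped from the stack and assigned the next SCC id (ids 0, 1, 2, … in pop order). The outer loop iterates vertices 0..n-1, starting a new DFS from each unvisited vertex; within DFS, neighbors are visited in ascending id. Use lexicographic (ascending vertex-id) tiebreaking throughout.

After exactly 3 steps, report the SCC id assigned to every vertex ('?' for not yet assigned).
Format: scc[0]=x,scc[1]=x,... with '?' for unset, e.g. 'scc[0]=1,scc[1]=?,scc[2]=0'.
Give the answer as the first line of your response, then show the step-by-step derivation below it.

scc[0]=?,scc[1]=?,scc[2]=?,scc[3]=?,scc[4]=?

step 1: low=(low[0]=0,low[1]=?,low[2]=0,low[3]=?,low[4]=1); scc=(scc[0]=?,scc[1]=?,scc[2]=?,scc[3]=?,scc[4]=?)
step 2: low=(low[0]=0,low[1]=?,low[2]=0,low[3]=1,low[4]=0); scc=(scc[0]=?,scc[1]=?,scc[2]=?,scc[3]=?,scc[4]=?)
step 3: low=(low[0]=0,low[1]=?,low[2]=0,low[3]=1,low[4]=0); scc=(scc[0]=?,scc[1]=?,scc[2]=?,scc[3]=?,scc[4]=?)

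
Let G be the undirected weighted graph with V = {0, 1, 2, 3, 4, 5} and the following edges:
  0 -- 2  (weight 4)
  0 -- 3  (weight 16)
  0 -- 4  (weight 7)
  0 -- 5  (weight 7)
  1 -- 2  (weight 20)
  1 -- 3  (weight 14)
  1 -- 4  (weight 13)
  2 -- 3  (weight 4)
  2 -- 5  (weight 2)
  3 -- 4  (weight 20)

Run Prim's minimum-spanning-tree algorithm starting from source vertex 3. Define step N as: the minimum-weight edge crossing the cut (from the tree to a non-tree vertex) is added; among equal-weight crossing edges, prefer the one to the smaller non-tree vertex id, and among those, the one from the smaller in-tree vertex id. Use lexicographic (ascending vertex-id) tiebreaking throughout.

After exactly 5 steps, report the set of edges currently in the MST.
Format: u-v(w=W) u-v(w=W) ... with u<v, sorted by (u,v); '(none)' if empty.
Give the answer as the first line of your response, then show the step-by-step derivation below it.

0-2(w=4) 0-4(w=7) 1-4(w=13) 2-3(w=4) 2-5(w=2)

step 1: add edge 2-3 (w=4); MST = {2-3(w=4)}
step 2: add edge 2-5 (w=2); MST = {2-3(w=4) 2-5(w=2)}
step 3: add edge 0-2 (w=4); MST = {0-2(w=4) 2-3(w=4) 2-5(w=2)}
step 4: add edge 0-4 (w=7); MST = {0-2(w=4) 0-4(w=7) 2-3(w=4) 2-5(w=2)}
step 5: add edge 1-4 (w=13); MST = {0-2(w=4) 0-4(w=7) 1-4(w=13) 2-3(w=4) 2-5(w=2)}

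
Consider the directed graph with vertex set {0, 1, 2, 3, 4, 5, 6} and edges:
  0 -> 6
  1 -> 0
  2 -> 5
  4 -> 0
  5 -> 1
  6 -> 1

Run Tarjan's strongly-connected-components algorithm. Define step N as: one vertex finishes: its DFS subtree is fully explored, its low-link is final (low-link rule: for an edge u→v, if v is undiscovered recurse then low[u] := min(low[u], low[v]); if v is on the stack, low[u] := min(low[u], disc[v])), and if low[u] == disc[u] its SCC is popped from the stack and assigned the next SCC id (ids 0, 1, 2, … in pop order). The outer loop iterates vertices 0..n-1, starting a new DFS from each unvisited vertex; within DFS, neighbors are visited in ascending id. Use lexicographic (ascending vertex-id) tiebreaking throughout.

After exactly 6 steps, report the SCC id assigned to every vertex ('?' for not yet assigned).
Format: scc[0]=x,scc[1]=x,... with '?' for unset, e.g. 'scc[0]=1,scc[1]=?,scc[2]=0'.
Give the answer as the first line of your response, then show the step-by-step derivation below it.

scc[0]=0,scc[1]=0,scc[2]=2,scc[3]=3,scc[4]=?,scc[5]=1,scc[6]=0

step 1: low=(low[0]=0,low[1]=0,low[2]=?,low[3]=?,low[4]=?,low[5]=?,low[6]=1); scc=(scc[0]=?,scc[1]=?,scc[2]=?,scc[3]=?,scc[4]=?,scc[5]=?,scc[6]=?)
step 2: low=(low[0]=0,low[1]=0,low[2]=?,low[3]=?,low[4]=?,low[5]=?,low[6]=0); scc=(scc[0]=?,scc[1]=?,scc[2]=?,scc[3]=?,scc[4]=?,scc[5]=?,scc[6]=?)
step 3: low=(low[0]=0,low[1]=0,low[2]=?,low[3]=?,low[4]=?,low[5]=?,low[6]=0); scc=(scc[0]=0,scc[1]=0,scc[2]=?,scc[3]=?,scc[4]=?,scc[5]=?,scc[6]=0)
step 4: low=(low[0]=0,low[1]=0,low[2]=3,low[3]=?,low[4]=?,low[5]=4,low[6]=0); scc=(scc[0]=0,scc[1]=0,scc[2]=?,scc[3]=?,scc[4]=?,scc[5]=1,scc[6]=0)
step 5: low=(low[0]=0,low[1]=0,low[2]=3,low[3]=?,low[4]=?,low[5]=4,low[6]=0); scc=(scc[0]=0,scc[1]=0,scc[2]=2,scc[3]=?,scc[4]=?,scc[5]=1,scc[6]=0)
step 6: low=(low[0]=0,low[1]=0,low[2]=3,low[3]=5,low[4]=?,low[5]=4,low[6]=0); scc=(scc[0]=0,scc[1]=0,scc[2]=2,scc[3]=3,scc[4]=?,scc[5]=1,scc[6]=0)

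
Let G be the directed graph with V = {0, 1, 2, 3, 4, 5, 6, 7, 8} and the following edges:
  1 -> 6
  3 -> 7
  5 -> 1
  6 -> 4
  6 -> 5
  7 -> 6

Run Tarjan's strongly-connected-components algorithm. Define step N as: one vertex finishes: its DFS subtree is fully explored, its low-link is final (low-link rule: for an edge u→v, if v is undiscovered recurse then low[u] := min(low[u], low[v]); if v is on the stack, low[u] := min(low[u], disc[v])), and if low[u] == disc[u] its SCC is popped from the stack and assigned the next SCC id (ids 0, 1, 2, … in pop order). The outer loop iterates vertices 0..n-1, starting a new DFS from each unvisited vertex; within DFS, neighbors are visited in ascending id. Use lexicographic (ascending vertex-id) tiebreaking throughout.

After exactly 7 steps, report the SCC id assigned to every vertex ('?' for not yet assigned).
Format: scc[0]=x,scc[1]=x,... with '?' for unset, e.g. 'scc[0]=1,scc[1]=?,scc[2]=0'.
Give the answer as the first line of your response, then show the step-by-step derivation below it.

scc[0]=0,scc[1]=2,scc[2]=3,scc[3]=?,scc[4]=1,scc[5]=2,scc[6]=2,scc[7]=4,scc[8]=?

step 1: low=(low[0]=0,low[1]=?,low[2]=?,low[3]=?,low[4]=?,low[5]=?,low[6]=?,low[7]=?,low[8]=?); scc=(scc[0]=0,scc[1]=?,scc[2]=?,scc[3]=?,scc[4]=?,scc[5]=?,scc[6]=?,scc[7]=?,scc[8]=?)
step 2: low=(low[0]=0,low[1]=1,low[2]=?,low[3]=?,low[4]=3,low[5]=?,low[6]=2,low[7]=?,low[8]=?); scc=(scc[0]=0,scc[1]=?,scc[2]=?,scc[3]=?,scc[4]=1,scc[5]=?,scc[6]=?,scc[7]=?,scc[8]=?)
step 3: low=(low[0]=0,low[1]=1,low[2]=?,low[3]=?,low[4]=3,low[5]=1,low[6]=2,low[7]=?,low[8]=?); scc=(scc[0]=0,scc[1]=?,scc[2]=?,scc[3]=?,scc[4]=1,scc[5]=?,scc[6]=?,scc[7]=?,scc[8]=?)
step 4: low=(low[0]=0,low[1]=1,low[2]=?,low[3]=?,low[4]=3,low[5]=1,low[6]=1,low[7]=?,low[8]=?); scc=(scc[0]=0,scc[1]=?,scc[2]=?,scc[3]=?,scc[4]=1,scc[5]=?,scc[6]=?,scc[7]=?,scc[8]=?)
step 5: low=(low[0]=0,low[1]=1,low[2]=?,low[3]=?,low[4]=3,low[5]=1,low[6]=1,low[7]=?,low[8]=?); scc=(scc[0]=0,scc[1]=2,scc[2]=?,scc[3]=?,scc[4]=1,scc[5]=2,scc[6]=2,scc[7]=?,scc[8]=?)
step 6: low=(low[0]=0,low[1]=1,low[2]=5,low[3]=?,low[4]=3,low[5]=1,low[6]=1,low[7]=?,low[8]=?); scc=(scc[0]=0,scc[1]=2,scc[2]=3,scc[3]=?,scc[4]=1,scc[5]=2,scc[6]=2,scc[7]=?,scc[8]=?)
step 7: low=(low[0]=0,low[1]=1,low[2]=5,low[3]=6,low[4]=3,low[5]=1,low[6]=1,low[7]=7,low[8]=?); scc=(scc[0]=0,scc[1]=2,scc[2]=3,scc[3]=?,scc[4]=1,scc[5]=2,scc[6]=2,scc[7]=4,scc[8]=?)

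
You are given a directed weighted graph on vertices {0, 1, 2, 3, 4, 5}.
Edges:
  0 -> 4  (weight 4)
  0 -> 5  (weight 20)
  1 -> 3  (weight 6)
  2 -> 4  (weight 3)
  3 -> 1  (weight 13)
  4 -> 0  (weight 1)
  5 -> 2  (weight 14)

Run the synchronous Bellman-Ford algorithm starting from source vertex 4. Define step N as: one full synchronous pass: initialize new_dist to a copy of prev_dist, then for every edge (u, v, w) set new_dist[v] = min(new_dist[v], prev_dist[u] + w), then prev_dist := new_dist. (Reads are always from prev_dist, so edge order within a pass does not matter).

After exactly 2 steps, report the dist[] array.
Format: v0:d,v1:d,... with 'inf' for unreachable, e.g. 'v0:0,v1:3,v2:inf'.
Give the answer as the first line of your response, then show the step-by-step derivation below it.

v0:1,v1:inf,v2:inf,v3:inf,v4:0,v5:21

step 1: dist = v0:1,v1:inf,v2:inf,v3:inf,v4:0,v5:inf
step 2: dist = v0:1,v1:inf,v2:inf,v3:inf,v4:0,v5:21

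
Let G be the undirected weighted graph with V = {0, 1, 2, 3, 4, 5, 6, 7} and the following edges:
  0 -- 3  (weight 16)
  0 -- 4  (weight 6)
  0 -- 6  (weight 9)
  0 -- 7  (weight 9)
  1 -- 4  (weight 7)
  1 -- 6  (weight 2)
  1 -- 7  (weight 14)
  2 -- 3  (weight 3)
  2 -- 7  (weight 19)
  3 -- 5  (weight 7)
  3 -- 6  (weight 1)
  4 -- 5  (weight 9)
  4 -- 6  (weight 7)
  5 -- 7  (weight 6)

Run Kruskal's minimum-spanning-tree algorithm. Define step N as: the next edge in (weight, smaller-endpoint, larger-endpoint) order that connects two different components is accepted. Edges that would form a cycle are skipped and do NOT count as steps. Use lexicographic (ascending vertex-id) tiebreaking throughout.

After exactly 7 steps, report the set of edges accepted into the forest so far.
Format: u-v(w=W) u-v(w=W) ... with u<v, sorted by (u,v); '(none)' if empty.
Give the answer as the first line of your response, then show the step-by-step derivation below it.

0-4(w=6) 1-4(w=7) 1-6(w=2) 2-3(w=3) 3-5(w=7) 3-6(w=1) 5-7(w=6)

step 1: add edge 3-6 (w=1); MST = {3-6(w=1)}
step 2: add edge 1-6 (w=2); MST = {1-6(w=2) 3-6(w=1)}
step 3: add edge 2-3 (w=3); MST = {1-6(w=2) 2-3(w=3) 3-6(w=1)}
step 4: add edge 0-4 (w=6); MST = {0-4(w=6) 1-6(w=2) 2-3(w=3) 3-6(w=1)}
step 5: add edge 5-7 (w=6); MST = {0-4(w=6) 1-6(w=2) 2-3(w=3) 3-6(w=1) 5-7(w=6)}
step 6: add edge 1-4 (w=7); MST = {0-4(w=6) 1-4(w=7) 1-6(w=2) 2-3(w=3) 3-6(w=1) 5-7(w=6)}
step 7: add edge 3-5 (w=7); MST = {0-4(w=6) 1-4(w=7) 1-6(w=2) 2-3(w=3) 3-5(w=7) 3-6(w=1) 5-7(w=6)}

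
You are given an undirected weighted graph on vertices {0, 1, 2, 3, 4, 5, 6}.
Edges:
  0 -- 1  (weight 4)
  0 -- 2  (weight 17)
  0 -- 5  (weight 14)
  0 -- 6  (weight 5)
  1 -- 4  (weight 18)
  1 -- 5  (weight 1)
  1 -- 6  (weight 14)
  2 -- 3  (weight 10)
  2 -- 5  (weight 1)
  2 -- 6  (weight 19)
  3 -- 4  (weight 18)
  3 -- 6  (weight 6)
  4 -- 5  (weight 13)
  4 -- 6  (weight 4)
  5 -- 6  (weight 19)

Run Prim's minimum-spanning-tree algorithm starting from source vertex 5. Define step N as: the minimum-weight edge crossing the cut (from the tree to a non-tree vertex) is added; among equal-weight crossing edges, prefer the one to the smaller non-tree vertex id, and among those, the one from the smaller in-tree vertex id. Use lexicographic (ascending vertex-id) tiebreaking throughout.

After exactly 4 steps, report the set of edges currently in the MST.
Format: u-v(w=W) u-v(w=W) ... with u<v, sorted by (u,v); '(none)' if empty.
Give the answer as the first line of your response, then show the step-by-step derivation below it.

0-1(w=4) 0-6(w=5) 1-5(w=1) 2-5(w=1)

step 1: add edge 1-5 (w=1); MST = {1-5(w=1)}
step 2: add edge 2-5 (w=1); MST = {1-5(w=1) 2-5(w=1)}
step 3: add edge 0-1 (w=4); MST = {0-1(w=4) 1-5(w=1) 2-5(w=1)}
step 4: add edge 0-6 (w=5); MST = {0-1(w=4) 0-6(w=5) 1-5(w=1) 2-5(w=1)}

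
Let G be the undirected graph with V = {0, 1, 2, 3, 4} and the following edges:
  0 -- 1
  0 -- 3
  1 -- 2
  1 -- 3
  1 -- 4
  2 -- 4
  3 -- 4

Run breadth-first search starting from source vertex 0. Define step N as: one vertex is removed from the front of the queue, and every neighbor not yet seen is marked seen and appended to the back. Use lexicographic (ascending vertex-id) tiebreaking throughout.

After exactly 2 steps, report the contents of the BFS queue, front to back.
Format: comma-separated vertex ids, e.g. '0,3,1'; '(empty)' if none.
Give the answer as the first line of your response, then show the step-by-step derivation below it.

3,2,4

step 1: dequeue 0; queue=[1,3]; order=0
step 2: dequeue 1; queue=[3,2,4]; order=0,1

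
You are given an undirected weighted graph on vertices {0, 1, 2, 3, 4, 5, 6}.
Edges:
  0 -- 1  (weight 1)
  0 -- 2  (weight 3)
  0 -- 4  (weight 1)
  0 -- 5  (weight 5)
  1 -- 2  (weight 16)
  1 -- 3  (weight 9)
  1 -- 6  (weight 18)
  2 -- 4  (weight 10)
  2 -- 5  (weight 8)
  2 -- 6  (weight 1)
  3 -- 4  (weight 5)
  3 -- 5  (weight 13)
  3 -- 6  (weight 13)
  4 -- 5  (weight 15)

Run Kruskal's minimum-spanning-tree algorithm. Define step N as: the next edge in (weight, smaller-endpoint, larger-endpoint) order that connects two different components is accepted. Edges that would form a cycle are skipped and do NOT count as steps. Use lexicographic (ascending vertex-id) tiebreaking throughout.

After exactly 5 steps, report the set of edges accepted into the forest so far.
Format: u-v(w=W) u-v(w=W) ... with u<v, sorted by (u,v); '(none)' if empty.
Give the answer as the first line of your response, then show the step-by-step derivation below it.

0-1(w=1) 0-2(w=3) 0-4(w=1) 0-5(w=5) 2-6(w=1)

step 1: add edge 0-1 (w=1); MST = {0-1(w=1)}
step 2: add edge 0-4 (w=1); MST = {0-1(w=1) 0-4(w=1)}
step 3: add edge 2-6 (w=1); MST = {0-1(w=1) 0-4(w=1) 2-6(w=1)}
step 4: add edge 0-2 (w=3); MST = {0-1(w=1) 0-2(w=3) 0-4(w=1) 2-6(w=1)}
step 5: add edge 0-5 (w=5); MST = {0-1(w=1) 0-2(w=3) 0-4(w=1) 0-5(w=5) 2-6(w=1)}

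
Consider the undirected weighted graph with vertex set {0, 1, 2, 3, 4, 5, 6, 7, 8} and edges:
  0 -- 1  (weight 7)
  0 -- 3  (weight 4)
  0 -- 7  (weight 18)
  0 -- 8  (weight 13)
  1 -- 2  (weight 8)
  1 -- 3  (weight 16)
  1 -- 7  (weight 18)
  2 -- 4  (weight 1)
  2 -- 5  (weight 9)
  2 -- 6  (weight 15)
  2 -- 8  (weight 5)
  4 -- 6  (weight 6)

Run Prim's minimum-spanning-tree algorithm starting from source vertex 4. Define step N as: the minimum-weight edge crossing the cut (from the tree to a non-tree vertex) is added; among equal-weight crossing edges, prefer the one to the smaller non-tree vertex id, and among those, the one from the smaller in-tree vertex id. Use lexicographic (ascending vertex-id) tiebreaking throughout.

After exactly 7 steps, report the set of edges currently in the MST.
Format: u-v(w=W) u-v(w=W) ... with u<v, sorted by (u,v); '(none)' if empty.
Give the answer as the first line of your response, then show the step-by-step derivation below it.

0-1(w=7) 0-3(w=4) 1-2(w=8) 2-4(w=1) 2-5(w=9) 2-8(w=5) 4-6(w=6)

step 1: add edge 2-4 (w=1); MST = {2-4(w=1)}
step 2: add edge 2-8 (w=5); MST = {2-4(w=1) 2-8(w=5)}
step 3: add edge 4-6 (w=6); MST = {2-4(w=1) 2-8(w=5) 4-6(w=6)}
step 4: add edge 1-2 (w=8); MST = {1-2(w=8) 2-4(w=1) 2-8(w=5) 4-6(w=6)}
step 5: add edge 0-1 (w=7); MST = {0-1(w=7) 1-2(w=8) 2-4(w=1) 2-8(w=5) 4-6(w=6)}
step 6: add edge 0-3 (w=4); MST = {0-1(w=7) 0-3(w=4) 1-2(w=8) 2-4(w=1) 2-8(w=5) 4-6(w=6)}
step 7: add edge 2-5 (w=9); MST = {0-1(w=7) 0-3(w=4) 1-2(w=8) 2-4(w=1) 2-5(w=9) 2-8(w=5) 4-6(w=6)}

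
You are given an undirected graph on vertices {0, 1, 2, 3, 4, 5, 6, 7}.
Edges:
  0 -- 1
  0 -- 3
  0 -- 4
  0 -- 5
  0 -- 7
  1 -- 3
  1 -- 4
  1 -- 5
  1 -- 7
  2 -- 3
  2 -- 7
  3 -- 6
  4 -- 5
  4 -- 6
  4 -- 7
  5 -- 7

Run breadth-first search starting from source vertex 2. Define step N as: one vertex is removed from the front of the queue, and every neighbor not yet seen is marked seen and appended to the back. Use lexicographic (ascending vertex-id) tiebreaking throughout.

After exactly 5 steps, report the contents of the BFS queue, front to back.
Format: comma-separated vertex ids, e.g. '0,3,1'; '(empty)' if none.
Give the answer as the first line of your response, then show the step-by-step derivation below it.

6,4,5

step 1: dequeue 2; queue=[3,7]; order=2
step 2: dequeue 3; queue=[7,0,1,6]; order=2,3
step 3: dequeue 7; queue=[0,1,6,4,5]; order=2,3,7
step 4: dequeue 0; queue=[1,6,4,5]; order=2,3,7,0
step 5: dequeue 1; queue=[6,4,5]; order=2,3,7,0,1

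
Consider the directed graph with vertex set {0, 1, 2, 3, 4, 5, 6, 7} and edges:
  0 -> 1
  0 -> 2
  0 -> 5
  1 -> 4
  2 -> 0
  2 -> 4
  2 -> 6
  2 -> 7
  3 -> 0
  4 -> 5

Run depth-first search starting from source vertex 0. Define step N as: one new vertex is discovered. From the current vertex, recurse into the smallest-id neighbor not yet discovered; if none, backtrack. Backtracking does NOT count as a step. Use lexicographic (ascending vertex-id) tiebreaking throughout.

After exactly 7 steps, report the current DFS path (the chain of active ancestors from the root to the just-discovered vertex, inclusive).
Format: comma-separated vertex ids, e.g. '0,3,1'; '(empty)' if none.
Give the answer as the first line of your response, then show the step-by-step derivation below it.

0,2,7

step 1: discover 0; path=0; order=0
step 2: discover 1; path=0>1; order=0,1
step 3: discover 4; path=0>1>4; order=0,1,4
step 4: discover 5; path=0>1>4>5; order=0,1,4,5
step 5: discover 2; path=0>2; order=0,1,4,5,2
step 6: discover 6; path=0>2>6; order=0,1,4,5,2,6
step 7: discover 7; path=0>2>7; order=0,1,4,5,2,6,7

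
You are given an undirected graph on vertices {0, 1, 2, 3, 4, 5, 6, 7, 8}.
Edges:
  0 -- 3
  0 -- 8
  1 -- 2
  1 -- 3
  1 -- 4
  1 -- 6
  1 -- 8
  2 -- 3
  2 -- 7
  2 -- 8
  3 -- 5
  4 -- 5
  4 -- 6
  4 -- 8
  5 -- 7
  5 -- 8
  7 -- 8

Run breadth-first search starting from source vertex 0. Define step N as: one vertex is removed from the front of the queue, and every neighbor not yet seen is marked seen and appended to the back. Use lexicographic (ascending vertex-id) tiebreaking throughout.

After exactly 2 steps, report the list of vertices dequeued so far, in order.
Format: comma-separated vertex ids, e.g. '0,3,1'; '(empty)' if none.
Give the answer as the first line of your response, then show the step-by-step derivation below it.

0,3

step 1: dequeue 0; queue=[3,8]; order=0
step 2: dequeue 3; queue=[8,1,2,5]; order=0,3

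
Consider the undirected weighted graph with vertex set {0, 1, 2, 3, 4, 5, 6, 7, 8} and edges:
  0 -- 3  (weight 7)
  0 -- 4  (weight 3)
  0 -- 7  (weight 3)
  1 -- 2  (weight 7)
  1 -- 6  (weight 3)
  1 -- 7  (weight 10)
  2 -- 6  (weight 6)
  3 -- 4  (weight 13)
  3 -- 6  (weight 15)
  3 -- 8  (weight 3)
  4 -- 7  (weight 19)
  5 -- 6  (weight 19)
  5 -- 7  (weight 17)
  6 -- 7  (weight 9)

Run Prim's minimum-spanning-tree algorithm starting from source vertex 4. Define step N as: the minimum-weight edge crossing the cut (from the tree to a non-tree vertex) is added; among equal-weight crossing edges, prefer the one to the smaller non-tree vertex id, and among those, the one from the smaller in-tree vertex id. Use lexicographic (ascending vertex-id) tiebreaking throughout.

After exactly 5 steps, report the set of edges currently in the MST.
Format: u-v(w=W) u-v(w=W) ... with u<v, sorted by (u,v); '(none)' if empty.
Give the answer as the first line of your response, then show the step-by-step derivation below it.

0-3(w=7) 0-4(w=3) 0-7(w=3) 3-8(w=3) 6-7(w=9)

step 1: add edge 0-4 (w=3); MST = {0-4(w=3)}
step 2: add edge 0-7 (w=3); MST = {0-4(w=3) 0-7(w=3)}
step 3: add edge 0-3 (w=7); MST = {0-3(w=7) 0-4(w=3) 0-7(w=3)}
step 4: add edge 3-8 (w=3); MST = {0-3(w=7) 0-4(w=3) 0-7(w=3) 3-8(w=3)}
step 5: add edge 6-7 (w=9); MST = {0-3(w=7) 0-4(w=3) 0-7(w=3) 3-8(w=3) 6-7(w=9)}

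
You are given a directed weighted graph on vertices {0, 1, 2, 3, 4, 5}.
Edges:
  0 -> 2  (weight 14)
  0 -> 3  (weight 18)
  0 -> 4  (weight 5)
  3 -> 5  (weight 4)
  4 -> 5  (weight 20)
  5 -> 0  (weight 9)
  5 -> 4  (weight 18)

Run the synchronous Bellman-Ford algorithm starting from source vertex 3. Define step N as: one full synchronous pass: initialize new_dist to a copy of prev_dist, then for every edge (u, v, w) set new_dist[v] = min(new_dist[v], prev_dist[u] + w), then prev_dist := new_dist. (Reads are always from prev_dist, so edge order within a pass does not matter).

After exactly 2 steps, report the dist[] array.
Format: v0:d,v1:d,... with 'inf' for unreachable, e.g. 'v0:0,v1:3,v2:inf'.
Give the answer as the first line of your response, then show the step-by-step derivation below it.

v0:13,v1:inf,v2:inf,v3:0,v4:22,v5:4

step 1: dist = v0:inf,v1:inf,v2:inf,v3:0,v4:inf,v5:4
step 2: dist = v0:13,v1:inf,v2:inf,v3:0,v4:22,v5:4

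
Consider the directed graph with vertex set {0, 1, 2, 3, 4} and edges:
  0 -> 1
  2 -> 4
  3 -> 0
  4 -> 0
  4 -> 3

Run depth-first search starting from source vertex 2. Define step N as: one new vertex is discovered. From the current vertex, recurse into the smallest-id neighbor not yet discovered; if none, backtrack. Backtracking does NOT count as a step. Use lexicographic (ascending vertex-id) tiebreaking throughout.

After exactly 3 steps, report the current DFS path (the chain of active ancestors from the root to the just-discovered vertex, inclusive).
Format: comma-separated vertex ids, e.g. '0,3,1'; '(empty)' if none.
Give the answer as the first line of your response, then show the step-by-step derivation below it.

2,4,0

step 1: discover 2; path=2; order=2
step 2: discover 4; path=2>4; order=2,4
step 3: discover 0; path=2>4>0; order=2,4,0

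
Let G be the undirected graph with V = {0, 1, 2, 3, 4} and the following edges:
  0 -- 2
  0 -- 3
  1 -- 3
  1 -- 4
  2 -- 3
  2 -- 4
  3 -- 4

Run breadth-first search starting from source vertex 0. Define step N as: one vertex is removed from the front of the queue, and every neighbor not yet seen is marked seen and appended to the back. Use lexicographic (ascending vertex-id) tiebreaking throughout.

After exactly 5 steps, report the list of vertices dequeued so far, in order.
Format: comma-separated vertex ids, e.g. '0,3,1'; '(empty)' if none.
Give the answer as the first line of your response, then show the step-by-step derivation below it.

0,2,3,4,1

step 1: dequeue 0; queue=[2,3]; order=0
step 2: dequeue 2; queue=[3,4]; order=0,2
step 3: dequeue 3; queue=[4,1]; order=0,2,3
step 4: dequeue 4; queue=[1]; order=0,2,3,4
step 5: dequeue 1; queue=[(empty)]; order=0,2,3,4,1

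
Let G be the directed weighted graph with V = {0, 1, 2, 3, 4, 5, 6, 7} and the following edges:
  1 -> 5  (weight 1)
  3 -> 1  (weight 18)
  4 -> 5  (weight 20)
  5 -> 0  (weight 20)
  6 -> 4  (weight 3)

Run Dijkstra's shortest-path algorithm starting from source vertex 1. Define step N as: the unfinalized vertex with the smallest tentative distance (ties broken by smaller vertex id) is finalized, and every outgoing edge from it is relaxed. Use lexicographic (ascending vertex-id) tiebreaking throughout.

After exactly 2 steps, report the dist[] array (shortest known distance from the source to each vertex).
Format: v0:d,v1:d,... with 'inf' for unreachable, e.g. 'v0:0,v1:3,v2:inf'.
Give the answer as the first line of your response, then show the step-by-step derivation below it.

v0:21,v1:0,v2:inf,v3:inf,v4:inf,v5:1,v6:inf,v7:inf

step 1: dist = v0:inf,v1:0,v2:inf,v3:inf,v4:inf,v5:1,v6:inf,v7:inf
step 2: dist = v0:21,v1:0,v2:inf,v3:inf,v4:inf,v5:1,v6:inf,v7:inf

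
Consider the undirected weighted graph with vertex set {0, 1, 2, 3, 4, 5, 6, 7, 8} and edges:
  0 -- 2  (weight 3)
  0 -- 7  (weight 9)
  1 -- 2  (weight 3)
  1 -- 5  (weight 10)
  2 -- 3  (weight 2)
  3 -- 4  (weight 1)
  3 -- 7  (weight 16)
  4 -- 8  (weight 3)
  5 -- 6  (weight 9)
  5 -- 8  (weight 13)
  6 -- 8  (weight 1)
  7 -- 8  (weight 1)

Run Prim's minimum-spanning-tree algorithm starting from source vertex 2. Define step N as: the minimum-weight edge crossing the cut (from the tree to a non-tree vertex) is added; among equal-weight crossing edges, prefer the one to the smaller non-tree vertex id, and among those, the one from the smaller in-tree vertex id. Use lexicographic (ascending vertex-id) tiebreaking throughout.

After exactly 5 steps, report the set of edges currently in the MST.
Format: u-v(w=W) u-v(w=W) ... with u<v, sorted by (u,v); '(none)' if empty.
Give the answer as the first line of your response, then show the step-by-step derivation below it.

0-2(w=3) 1-2(w=3) 2-3(w=2) 3-4(w=1) 4-8(w=3)

step 1: add edge 2-3 (w=2); MST = {2-3(w=2)}
step 2: add edge 3-4 (w=1); MST = {2-3(w=2) 3-4(w=1)}
step 3: add edge 0-2 (w=3); MST = {0-2(w=3) 2-3(w=2) 3-4(w=1)}
step 4: add edge 1-2 (w=3); MST = {0-2(w=3) 1-2(w=3) 2-3(w=2) 3-4(w=1)}
step 5: add edge 4-8 (w=3); MST = {0-2(w=3) 1-2(w=3) 2-3(w=2) 3-4(w=1) 4-8(w=3)}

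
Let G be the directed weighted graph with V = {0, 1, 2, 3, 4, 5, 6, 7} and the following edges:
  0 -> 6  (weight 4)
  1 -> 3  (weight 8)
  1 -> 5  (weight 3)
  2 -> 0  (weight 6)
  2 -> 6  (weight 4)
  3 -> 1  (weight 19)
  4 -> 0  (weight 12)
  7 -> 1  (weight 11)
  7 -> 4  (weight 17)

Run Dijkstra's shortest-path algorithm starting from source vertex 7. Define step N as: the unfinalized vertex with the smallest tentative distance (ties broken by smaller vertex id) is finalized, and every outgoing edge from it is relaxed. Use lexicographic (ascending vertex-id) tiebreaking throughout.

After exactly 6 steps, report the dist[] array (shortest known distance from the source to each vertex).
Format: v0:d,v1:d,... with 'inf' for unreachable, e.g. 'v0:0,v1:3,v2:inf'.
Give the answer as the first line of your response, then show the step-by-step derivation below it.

v0:29,v1:11,v2:inf,v3:19,v4:17,v5:14,v6:33,v7:0

step 1: dist = v0:inf,v1:11,v2:inf,v3:inf,v4:17,v5:inf,v6:inf,v7:0
step 2: dist = v0:inf,v1:11,v2:inf,v3:19,v4:17,v5:14,v6:inf,v7:0
step 3: dist = v0:inf,v1:11,v2:inf,v3:19,v4:17,v5:14,v6:inf,v7:0
step 4: dist = v0:29,v1:11,v2:inf,v3:19,v4:17,v5:14,v6:inf,v7:0
step 5: dist = v0:29,v1:11,v2:inf,v3:19,v4:17,v5:14,v6:inf,v7:0
step 6: dist = v0:29,v1:11,v2:inf,v3:19,v4:17,v5:14,v6:33,v7:0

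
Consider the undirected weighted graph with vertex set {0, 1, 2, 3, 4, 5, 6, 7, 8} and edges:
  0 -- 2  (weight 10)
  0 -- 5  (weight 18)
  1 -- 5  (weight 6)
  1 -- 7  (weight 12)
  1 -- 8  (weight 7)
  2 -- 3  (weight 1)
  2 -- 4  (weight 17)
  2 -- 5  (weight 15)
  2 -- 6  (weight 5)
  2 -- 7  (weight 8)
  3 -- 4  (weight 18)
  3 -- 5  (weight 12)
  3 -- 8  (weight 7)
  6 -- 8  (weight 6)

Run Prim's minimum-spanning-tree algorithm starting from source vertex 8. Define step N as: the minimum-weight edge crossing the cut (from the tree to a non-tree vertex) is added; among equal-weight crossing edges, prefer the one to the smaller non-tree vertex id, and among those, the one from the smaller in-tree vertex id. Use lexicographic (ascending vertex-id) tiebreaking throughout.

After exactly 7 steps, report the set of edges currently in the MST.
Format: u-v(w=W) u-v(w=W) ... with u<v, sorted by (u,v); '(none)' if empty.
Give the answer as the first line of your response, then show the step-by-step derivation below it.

0-2(w=10) 1-5(w=6) 1-8(w=7) 2-3(w=1) 2-6(w=5) 2-7(w=8) 6-8(w=6)

step 1: add edge 6-8 (w=6); MST = {6-8(w=6)}
step 2: add edge 2-6 (w=5); MST = {2-6(w=5) 6-8(w=6)}
step 3: add edge 2-3 (w=1); MST = {2-3(w=1) 2-6(w=5) 6-8(w=6)}
step 4: add edge 1-8 (w=7); MST = {1-8(w=7) 2-3(w=1) 2-6(w=5) 6-8(w=6)}
step 5: add edge 1-5 (w=6); MST = {1-5(w=6) 1-8(w=7) 2-3(w=1) 2-6(w=5) 6-8(w=6)}
step 6: add edge 2-7 (w=8); MST = {1-5(w=6) 1-8(w=7) 2-3(w=1) 2-6(w=5) 2-7(w=8) 6-8(w=6)}
step 7: add edge 0-2 (w=10); MST = {0-2(w=10) 1-5(w=6) 1-8(w=7) 2-3(w=1) 2-6(w=5) 2-7(w=8) 6-8(w=6)}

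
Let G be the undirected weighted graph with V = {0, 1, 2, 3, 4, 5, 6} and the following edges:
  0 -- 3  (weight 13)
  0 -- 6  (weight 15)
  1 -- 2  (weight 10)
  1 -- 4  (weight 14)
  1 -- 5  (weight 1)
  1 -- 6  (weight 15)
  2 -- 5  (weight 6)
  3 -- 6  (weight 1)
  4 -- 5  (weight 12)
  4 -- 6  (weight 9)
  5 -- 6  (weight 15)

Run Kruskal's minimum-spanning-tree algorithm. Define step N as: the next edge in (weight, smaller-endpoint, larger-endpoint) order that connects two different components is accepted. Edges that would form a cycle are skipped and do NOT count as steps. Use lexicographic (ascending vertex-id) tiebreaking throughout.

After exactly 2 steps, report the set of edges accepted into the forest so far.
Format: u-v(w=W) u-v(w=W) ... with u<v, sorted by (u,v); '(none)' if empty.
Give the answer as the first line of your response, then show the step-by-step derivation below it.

1-5(w=1) 3-6(w=1)

step 1: add edge 1-5 (w=1); MST = {1-5(w=1)}
step 2: add edge 3-6 (w=1); MST = {1-5(w=1) 3-6(w=1)}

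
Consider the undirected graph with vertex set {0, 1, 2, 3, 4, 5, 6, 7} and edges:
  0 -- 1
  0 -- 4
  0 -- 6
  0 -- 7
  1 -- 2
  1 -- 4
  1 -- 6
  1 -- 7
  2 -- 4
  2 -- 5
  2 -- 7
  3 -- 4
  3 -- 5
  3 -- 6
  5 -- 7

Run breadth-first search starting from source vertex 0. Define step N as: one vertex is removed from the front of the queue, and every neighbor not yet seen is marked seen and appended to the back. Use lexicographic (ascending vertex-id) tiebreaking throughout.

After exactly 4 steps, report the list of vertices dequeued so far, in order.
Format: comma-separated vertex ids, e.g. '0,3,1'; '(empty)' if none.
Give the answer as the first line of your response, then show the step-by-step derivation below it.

0,1,4,6

step 1: dequeue 0; queue=[1,4,6,7]; order=0
step 2: dequeue 1; queue=[4,6,7,2]; order=0,1
step 3: dequeue 4; queue=[6,7,2,3]; order=0,1,4
step 4: dequeue 6; queue=[7,2,3]; order=0,1,4,6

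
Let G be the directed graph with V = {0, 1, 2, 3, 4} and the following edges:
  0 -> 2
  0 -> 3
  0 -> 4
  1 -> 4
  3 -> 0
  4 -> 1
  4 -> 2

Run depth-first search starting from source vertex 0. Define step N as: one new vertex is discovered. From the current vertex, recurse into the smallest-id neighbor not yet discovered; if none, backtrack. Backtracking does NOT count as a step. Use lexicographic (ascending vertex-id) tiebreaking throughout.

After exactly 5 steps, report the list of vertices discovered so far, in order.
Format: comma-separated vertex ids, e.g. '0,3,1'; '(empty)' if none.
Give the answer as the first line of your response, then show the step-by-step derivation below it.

0,2,3,4,1

step 1: discover 0; path=0; order=0
step 2: discover 2; path=0>2; order=0,2
step 3: discover 3; path=0>3; order=0,2,3
step 4: discover 4; path=0>4; order=0,2,3,4
step 5: discover 1; path=0>4>1; order=0,2,3,4,1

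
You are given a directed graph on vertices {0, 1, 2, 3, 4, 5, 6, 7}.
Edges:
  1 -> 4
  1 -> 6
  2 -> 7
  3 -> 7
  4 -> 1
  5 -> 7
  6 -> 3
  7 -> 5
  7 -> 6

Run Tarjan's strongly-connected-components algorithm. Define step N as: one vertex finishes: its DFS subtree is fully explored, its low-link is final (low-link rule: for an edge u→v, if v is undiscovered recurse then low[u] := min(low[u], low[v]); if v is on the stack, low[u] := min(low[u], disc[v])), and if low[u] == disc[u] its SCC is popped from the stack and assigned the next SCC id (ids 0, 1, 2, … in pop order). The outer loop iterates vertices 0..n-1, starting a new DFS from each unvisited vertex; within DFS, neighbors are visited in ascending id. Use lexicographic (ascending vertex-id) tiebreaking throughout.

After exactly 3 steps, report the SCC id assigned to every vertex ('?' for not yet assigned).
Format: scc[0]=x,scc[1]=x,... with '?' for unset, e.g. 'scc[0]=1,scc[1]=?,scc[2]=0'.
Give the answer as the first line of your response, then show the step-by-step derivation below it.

scc[0]=0,scc[1]=?,scc[2]=?,scc[3]=?,scc[4]=?,scc[5]=?,scc[6]=?,scc[7]=?

step 1: low=(low[0]=0,low[1]=?,low[2]=?,low[3]=?,low[4]=?,low[5]=?,low[6]=?,low[7]=?); scc=(scc[0]=0,scc[1]=?,scc[2]=?,scc[3]=?,scc[4]=?,scc[5]=?,scc[6]=?,scc[7]=?)
step 2: low=(low[0]=0,low[1]=1,low[2]=?,low[3]=?,low[4]=1,low[5]=?,low[6]=?,low[7]=?); scc=(scc[0]=0,scc[1]=?,scc[2]=?,scc[3]=?,scc[4]=?,scc[5]=?,scc[6]=?,scc[7]=?)
step 3: low=(low[0]=0,low[1]=1,low[2]=?,low[3]=4,low[4]=1,low[5]=5,low[6]=3,low[7]=5); scc=(scc[0]=0,scc[1]=?,scc[2]=?,scc[3]=?,scc[4]=?,scc[5]=?,scc[6]=?,scc[7]=?)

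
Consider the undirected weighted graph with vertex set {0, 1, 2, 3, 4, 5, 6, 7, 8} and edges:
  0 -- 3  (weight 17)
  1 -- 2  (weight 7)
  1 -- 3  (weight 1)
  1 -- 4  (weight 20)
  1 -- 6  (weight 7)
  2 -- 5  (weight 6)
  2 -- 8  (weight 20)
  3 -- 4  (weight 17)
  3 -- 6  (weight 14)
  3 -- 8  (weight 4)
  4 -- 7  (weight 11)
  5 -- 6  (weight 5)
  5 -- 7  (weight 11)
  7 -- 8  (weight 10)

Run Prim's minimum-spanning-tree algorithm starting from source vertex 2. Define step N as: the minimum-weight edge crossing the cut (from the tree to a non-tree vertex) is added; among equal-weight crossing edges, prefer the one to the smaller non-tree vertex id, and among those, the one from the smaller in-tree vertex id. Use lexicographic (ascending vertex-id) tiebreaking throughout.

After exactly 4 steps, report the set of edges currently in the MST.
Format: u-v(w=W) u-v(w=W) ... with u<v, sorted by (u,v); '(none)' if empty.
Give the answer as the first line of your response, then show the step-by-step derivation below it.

1-2(w=7) 1-3(w=1) 2-5(w=6) 5-6(w=5)

step 1: add edge 2-5 (w=6); MST = {2-5(w=6)}
step 2: add edge 5-6 (w=5); MST = {2-5(w=6) 5-6(w=5)}
step 3: add edge 1-2 (w=7); MST = {1-2(w=7) 2-5(w=6) 5-6(w=5)}
step 4: add edge 1-3 (w=1); MST = {1-2(w=7) 1-3(w=1) 2-5(w=6) 5-6(w=5)}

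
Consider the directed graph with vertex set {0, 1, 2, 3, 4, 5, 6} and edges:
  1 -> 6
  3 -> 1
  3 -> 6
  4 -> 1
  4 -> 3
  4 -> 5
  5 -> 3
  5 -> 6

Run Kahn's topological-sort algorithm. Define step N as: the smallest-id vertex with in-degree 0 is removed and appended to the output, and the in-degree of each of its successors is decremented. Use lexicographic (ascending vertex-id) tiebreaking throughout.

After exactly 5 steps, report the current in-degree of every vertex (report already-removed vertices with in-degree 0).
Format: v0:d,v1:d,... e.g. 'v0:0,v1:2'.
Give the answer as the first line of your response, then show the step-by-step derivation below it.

v0:0,v1:0,v2:0,v3:0,v4:0,v5:0,v6:1

step 1: output 0; order=[0]; indeg=(0,2,0,2,0,1,3)
step 2: output 2; order=[0,2]; indeg=(0,2,0,2,0,1,3)
step 3: output 4; order=[0,2,4]; indeg=(0,1,0,1,0,0,3)
step 4: output 5; order=[0,2,4,5]; indeg=(0,1,0,0,0,0,2)
step 5: output 3; order=[0,2,4,5,3]; indeg=(0,0,0,0,0,0,1)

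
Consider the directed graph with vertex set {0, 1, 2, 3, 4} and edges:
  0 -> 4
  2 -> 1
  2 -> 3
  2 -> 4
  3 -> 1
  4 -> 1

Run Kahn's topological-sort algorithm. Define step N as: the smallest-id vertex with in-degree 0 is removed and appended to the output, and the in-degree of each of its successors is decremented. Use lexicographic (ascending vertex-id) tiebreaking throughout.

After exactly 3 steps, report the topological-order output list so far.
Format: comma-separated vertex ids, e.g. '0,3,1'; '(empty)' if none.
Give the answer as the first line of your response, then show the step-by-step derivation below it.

0,2,3

step 1: output 0; order=[0]; indeg=(0,3,0,1,1)
step 2: output 2; order=[0,2]; indeg=(0,2,0,0,0)
step 3: output 3; order=[0,2,3]; indeg=(0,1,0,0,0)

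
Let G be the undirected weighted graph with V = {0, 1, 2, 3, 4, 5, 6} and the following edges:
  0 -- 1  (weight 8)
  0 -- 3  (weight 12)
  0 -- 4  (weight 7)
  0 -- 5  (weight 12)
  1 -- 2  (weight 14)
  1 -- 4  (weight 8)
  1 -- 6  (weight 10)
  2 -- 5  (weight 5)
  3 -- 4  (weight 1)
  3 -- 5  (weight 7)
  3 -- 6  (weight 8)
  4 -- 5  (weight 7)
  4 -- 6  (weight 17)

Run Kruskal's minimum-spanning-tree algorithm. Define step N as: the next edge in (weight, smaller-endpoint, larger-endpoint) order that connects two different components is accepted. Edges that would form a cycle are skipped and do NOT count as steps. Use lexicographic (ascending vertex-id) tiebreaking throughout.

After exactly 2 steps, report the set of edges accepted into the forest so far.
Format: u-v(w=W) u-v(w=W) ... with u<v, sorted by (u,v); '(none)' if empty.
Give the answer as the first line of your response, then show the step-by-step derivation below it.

2-5(w=5) 3-4(w=1)

step 1: add edge 3-4 (w=1); MST = {3-4(w=1)}
step 2: add edge 2-5 (w=5); MST = {2-5(w=5) 3-4(w=1)}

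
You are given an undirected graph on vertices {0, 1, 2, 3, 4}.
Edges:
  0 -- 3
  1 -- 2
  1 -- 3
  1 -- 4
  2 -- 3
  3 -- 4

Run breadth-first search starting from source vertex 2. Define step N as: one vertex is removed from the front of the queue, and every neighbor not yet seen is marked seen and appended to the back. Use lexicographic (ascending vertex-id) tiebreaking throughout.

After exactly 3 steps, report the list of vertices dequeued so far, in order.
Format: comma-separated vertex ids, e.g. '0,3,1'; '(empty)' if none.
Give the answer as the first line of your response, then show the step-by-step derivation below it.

2,1,3

step 1: dequeue 2; queue=[1,3]; order=2
step 2: dequeue 1; queue=[3,4]; order=2,1
step 3: dequeue 3; queue=[4,0]; order=2,1,3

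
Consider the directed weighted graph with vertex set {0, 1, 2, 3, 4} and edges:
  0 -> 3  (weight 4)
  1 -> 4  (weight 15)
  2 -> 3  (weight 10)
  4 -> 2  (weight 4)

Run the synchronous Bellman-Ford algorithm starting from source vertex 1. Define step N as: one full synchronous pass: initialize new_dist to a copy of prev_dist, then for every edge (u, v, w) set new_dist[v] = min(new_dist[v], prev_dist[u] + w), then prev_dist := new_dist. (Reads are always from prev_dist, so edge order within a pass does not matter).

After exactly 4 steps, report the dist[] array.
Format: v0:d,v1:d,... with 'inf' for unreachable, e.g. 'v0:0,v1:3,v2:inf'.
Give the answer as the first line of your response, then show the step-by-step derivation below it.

v0:inf,v1:0,v2:19,v3:29,v4:15

step 1: dist = v0:inf,v1:0,v2:inf,v3:inf,v4:15
step 2: dist = v0:inf,v1:0,v2:19,v3:inf,v4:15
step 3: dist = v0:inf,v1:0,v2:19,v3:29,v4:15
step 4: dist = v0:inf,v1:0,v2:19,v3:29,v4:15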